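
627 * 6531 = 4094937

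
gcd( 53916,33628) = 4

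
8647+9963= 18610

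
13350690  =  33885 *394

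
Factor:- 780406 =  - 2^1*11^1*19^1*1867^1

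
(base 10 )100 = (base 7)202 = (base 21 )4G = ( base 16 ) 64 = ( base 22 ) 4c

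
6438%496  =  486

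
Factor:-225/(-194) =2^(-1)*3^2*5^2*97^(-1 )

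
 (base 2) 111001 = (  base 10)57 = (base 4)321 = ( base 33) 1o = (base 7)111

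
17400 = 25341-7941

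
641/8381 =641/8381 = 0.08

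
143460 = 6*23910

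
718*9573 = 6873414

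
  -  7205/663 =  - 7205/663 = - 10.87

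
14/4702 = 7/2351 = 0.00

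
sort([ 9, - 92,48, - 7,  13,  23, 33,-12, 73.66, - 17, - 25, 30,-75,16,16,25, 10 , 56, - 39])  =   [ - 92, - 75, - 39, - 25, - 17,- 12, - 7, 9,10, 13,16,16,23,25,30,33,  48,  56,73.66 ] 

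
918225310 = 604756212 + 313469098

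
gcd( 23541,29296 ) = 1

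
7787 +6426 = 14213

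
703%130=53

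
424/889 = 424/889 = 0.48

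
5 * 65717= 328585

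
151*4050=611550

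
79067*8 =632536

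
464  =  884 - 420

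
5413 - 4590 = 823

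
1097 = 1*1097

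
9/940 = 9/940 = 0.01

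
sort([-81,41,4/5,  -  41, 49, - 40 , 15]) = [ -81, - 41,  -  40,4/5, 15, 41,49 ] 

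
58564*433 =25358212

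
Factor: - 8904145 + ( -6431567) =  - 2^5*3^2*7^1*7607^1= - 15335712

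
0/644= 0 = 0.00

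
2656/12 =221+1/3 = 221.33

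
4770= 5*954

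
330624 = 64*5166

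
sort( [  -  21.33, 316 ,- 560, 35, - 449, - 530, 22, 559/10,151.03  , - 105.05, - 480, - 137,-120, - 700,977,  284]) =[ - 700, - 560, - 530,  -  480, - 449, - 137,-120, - 105.05, - 21.33, 22, 35, 559/10, 151.03, 284,316,977]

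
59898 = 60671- 773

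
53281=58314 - 5033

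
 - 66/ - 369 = 22/123  =  0.18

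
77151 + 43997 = 121148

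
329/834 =329/834  =  0.39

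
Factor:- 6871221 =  - 3^2*7^2*15581^1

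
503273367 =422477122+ 80796245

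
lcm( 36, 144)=144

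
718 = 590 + 128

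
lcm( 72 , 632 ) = 5688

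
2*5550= 11100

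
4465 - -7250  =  11715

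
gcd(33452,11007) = 1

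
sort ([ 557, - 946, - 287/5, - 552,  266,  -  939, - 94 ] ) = [ - 946, - 939,-552, - 94,  -  287/5, 266,557 ]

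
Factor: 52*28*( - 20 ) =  - 29120=-  2^6*5^1*7^1*13^1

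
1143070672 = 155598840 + 987471832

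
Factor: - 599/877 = - 599^1*877^( - 1 )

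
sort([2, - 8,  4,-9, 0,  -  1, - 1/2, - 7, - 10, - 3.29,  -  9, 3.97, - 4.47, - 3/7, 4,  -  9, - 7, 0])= [ - 10, - 9,-9,  -  9 ,- 8, - 7, - 7, - 4.47,  -  3.29,  -  1,-1/2, - 3/7,0,0, 2 , 3.97, 4, 4]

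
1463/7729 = 1463/7729 =0.19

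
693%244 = 205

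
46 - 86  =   - 40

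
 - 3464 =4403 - 7867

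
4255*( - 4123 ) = -17543365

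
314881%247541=67340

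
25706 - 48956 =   -  23250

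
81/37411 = 81/37411 = 0.00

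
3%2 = 1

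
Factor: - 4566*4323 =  - 19738818=- 2^1*3^2*11^1 * 131^1*761^1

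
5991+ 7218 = 13209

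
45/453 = 15/151 = 0.10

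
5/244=5/244= 0.02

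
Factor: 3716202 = 2^1*3^1*7^1 *23^1 *3847^1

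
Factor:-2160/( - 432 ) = 5^1 = 5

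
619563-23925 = 595638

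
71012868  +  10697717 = 81710585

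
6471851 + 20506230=26978081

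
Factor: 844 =2^2*211^1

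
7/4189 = 7/4189 = 0.00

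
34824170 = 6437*5410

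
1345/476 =2  +  393/476 = 2.83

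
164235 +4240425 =4404660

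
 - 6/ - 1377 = 2/459 = 0.00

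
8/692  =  2/173 = 0.01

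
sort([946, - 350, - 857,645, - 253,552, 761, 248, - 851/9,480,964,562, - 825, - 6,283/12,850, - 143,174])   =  [ - 857,-825, - 350, - 253, - 143, - 851/9, - 6,283/12,174,248,480,552, 562,645, 761,850,  946 , 964]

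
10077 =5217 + 4860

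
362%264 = 98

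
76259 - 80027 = -3768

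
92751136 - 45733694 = 47017442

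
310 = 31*10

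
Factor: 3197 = 23^1*139^1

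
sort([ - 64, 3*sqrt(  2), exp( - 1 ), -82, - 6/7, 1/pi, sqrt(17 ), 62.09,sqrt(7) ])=[ - 82, - 64,-6/7, 1/pi, exp(-1),sqrt( 7 ),  sqrt(17), 3*sqrt( 2 ), 62.09 ]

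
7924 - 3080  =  4844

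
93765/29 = 93765/29 = 3233.28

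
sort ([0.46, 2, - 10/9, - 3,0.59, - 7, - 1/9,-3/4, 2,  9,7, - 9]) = [-9, - 7, - 3, - 10/9, - 3/4, - 1/9, 0.46, 0.59,2,2, 7, 9]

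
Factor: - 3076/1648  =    -  2^(  -  2)*103^ ( - 1)*769^1 = - 769/412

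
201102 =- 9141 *(-22 )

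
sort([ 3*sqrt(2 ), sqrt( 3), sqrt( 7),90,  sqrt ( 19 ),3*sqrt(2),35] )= [sqrt( 3),sqrt( 7 ),3*sqrt(2) , 3*sqrt(2), sqrt( 19),35,90 ]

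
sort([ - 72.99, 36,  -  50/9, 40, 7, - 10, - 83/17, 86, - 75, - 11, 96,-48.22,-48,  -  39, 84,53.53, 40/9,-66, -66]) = [ - 75, - 72.99,-66,-66,-48.22 , - 48,-39, - 11,-10,- 50/9,  -  83/17,40/9, 7, 36, 40, 53.53,84, 86, 96]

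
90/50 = 9/5 = 1.80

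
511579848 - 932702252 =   -  421122404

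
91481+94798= 186279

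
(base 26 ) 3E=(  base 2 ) 1011100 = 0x5c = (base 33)2Q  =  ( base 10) 92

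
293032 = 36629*8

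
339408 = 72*4714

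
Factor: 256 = 2^8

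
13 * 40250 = 523250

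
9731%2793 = 1352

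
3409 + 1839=5248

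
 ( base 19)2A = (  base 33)1F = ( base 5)143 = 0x30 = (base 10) 48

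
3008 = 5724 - 2716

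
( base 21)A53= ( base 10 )4518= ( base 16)11a6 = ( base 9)6170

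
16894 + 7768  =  24662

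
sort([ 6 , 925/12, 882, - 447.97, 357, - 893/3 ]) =[ - 447.97, - 893/3, 6, 925/12,357, 882 ]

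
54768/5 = 54768/5 = 10953.60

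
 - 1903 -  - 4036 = 2133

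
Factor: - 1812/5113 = -2^2*3^1*151^1*5113^( - 1)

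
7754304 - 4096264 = 3658040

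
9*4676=42084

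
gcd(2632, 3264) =8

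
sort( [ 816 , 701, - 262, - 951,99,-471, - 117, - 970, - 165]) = [ - 970, - 951,-471, - 262, - 165,- 117,  99, 701 , 816 ]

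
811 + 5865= 6676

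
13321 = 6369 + 6952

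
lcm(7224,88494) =353976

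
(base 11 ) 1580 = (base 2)11111101000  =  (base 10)2024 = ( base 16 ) 7e8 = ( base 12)1208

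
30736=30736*1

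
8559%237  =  27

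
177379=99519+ 77860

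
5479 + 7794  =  13273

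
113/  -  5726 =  - 113/5726 =-0.02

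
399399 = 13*30723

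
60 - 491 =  - 431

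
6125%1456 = 301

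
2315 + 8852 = 11167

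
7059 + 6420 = 13479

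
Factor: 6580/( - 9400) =  -  2^( - 1)*5^( - 1)*7^1= -  7/10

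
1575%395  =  390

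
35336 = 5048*7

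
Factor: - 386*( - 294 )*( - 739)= - 2^2 * 3^1 * 7^2 * 193^1*739^1 =- 83864676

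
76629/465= 164 + 123/155 = 164.79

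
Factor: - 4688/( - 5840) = 5^( - 1)*73^( - 1)* 293^1  =  293/365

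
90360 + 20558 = 110918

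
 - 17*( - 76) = 1292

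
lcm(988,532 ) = 6916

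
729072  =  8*91134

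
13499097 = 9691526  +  3807571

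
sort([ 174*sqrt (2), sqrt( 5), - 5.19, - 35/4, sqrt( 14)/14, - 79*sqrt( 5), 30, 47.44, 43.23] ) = [ - 79*sqrt( 5),- 35/4, - 5.19, sqrt (14) /14,sqrt(5) , 30 , 43.23,47.44,174*sqrt( 2 )]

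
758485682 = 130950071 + 627535611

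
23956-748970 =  - 725014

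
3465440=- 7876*( - 440)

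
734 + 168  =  902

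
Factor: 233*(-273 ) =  - 63609 = - 3^1*7^1*13^1*233^1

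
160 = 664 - 504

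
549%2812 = 549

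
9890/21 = 470 + 20/21 = 470.95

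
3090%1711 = 1379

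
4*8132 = 32528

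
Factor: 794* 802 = 636788 = 2^2*  397^1*401^1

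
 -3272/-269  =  3272/269  =  12.16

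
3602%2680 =922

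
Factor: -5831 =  - 7^3*17^1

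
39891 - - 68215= 108106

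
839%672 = 167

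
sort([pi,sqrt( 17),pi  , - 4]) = [ - 4, pi, pi,sqrt( 17)] 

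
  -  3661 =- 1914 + -1747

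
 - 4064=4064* ( - 1)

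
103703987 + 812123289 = 915827276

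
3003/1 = 3003 = 3003.00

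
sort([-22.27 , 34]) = [ - 22.27,34]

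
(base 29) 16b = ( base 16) 402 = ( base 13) 60c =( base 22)22e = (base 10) 1026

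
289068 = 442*654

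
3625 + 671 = 4296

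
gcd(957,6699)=957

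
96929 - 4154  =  92775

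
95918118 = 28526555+67391563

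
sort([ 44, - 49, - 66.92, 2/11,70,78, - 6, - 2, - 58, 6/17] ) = [ - 66.92, - 58, - 49,-6, - 2,  2/11,  6/17,44,70,78]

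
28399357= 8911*3187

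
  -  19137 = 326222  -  345359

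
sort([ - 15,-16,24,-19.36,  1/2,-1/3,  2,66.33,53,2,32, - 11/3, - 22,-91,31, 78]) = [  -  91,-22, - 19.36, -16, - 15,-11/3 , - 1/3,1/2  ,  2,2, 24,31, 32, 53 , 66.33,78] 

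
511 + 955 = 1466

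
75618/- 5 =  - 75618/5  =  -  15123.60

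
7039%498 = 67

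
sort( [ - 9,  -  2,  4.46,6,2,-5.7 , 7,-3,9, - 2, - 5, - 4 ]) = [ - 9 ,-5.7, - 5, -4, - 3, - 2, - 2,2,4.46,6,7, 9]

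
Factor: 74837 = 7^1 * 10691^1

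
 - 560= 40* ( - 14) 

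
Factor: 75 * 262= 19650 = 2^1*3^1*5^2*131^1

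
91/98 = 13/14=0.93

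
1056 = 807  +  249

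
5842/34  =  171+14/17 = 171.82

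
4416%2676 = 1740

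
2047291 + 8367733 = 10415024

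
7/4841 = 7/4841 = 0.00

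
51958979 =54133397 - 2174418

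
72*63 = 4536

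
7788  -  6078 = 1710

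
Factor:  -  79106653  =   - 79106653^1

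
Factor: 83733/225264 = 113/304 =2^( - 4) * 19^(  -  1 ) * 113^1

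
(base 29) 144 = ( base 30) 121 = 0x3C1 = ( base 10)961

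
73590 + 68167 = 141757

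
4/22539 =4/22539 = 0.00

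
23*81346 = 1870958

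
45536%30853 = 14683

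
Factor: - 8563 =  - 8563^1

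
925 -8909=- 7984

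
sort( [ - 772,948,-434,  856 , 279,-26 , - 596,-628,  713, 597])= [ - 772,- 628, - 596, - 434 ,  -  26, 279,597, 713, 856, 948]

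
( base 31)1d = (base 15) 2e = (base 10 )44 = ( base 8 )54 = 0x2C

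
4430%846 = 200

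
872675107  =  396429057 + 476246050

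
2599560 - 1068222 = 1531338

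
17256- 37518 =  - 20262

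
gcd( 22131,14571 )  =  9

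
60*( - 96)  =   - 5760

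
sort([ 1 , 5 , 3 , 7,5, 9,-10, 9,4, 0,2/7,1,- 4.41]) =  [-10, - 4.41,0 , 2/7,1, 1 , 3, 4,5,  5, 7 , 9,9 ]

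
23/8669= 23/8669 = 0.00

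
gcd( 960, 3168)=96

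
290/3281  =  290/3281 = 0.09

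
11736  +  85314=97050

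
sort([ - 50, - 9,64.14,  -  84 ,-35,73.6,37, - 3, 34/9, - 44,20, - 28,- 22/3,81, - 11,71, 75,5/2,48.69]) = [ - 84 , - 50, - 44, - 35, - 28, - 11, - 9, - 22/3, - 3,5/2, 34/9,20,37,48.69 , 64.14,71,73.6,75, 81]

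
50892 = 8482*6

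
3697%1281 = 1135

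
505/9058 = 505/9058=0.06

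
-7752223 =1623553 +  - 9375776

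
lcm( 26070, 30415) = 182490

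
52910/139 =52910/139=380.65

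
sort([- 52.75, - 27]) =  [ - 52.75, - 27 ]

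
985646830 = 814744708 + 170902122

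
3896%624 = 152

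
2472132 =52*47541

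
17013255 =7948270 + 9064985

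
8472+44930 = 53402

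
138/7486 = 69/3743 = 0.02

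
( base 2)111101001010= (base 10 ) 3914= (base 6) 30042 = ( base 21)8i8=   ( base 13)1a21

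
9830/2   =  4915  =  4915.00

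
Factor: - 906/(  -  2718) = 1/3 = 3^(-1)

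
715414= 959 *746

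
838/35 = 23 + 33/35 = 23.94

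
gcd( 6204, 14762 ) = 22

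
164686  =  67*2458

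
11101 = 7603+3498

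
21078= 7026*3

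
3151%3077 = 74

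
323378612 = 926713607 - 603334995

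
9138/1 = 9138  =  9138.00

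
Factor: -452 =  - 2^2*113^1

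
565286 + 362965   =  928251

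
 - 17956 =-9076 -8880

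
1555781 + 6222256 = 7778037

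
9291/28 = 9291/28 = 331.82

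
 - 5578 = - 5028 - 550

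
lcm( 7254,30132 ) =391716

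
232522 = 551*422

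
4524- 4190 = 334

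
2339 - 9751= - 7412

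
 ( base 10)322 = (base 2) 101000010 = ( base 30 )AM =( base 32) A2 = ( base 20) g2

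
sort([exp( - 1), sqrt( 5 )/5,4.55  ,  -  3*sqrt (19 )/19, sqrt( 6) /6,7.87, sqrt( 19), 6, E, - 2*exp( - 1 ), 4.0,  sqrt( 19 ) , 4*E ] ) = [-2*exp( - 1), - 3*sqrt( 19)/19, exp(-1), sqrt ( 6 ) /6, sqrt( 5 ) /5, E,4.0, sqrt( 19), sqrt( 19), 4.55,  6 , 7.87, 4  *E ] 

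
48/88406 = 24/44203 = 0.00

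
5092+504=5596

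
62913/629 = 100 + 13/629 = 100.02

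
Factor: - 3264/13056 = - 1/4= - 2^( - 2)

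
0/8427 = 0 = 0.00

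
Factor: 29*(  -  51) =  - 3^1*17^1 * 29^1 = - 1479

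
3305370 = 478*6915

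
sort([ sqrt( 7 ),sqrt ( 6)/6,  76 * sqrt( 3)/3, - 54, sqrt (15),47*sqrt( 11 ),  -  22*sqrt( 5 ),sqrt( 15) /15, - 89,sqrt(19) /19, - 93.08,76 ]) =[ - 93.08,-89,-54 , - 22*sqrt( 5) , sqrt(19 )/19,sqrt(15 ) /15, sqrt( 6 )/6,sqrt( 7), sqrt (15), 76*sqrt(3 )/3,76,47*sqrt (11 ) ] 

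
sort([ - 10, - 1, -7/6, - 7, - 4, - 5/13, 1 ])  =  [  -  10, - 7, - 4, -7/6, - 1, - 5/13,1 ]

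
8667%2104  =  251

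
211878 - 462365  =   - 250487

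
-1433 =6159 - 7592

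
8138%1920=458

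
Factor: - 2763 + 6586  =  3823 = 3823^1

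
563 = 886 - 323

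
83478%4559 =1416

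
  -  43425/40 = -1086 + 3/8 = - 1085.62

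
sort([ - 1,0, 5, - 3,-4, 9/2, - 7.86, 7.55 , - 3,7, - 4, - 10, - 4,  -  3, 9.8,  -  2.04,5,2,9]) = [ - 10,-7.86, - 4, - 4, - 4 , - 3,- 3, - 3,-2.04,- 1, 0, 2, 9/2,5,  5, 7,  7.55,  9 , 9.8] 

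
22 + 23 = 45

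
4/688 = 1/172 = 0.01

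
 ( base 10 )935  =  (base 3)1021122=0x3A7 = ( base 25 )1CA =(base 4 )32213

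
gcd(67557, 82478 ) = 1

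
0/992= 0 = 0.00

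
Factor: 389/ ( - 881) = -389^1*881^ ( - 1) 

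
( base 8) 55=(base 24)1l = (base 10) 45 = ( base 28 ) 1h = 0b101101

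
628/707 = 628/707   =  0.89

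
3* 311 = 933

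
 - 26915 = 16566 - 43481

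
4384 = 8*548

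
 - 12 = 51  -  63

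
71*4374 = 310554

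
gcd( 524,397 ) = 1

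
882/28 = 63/2 = 31.50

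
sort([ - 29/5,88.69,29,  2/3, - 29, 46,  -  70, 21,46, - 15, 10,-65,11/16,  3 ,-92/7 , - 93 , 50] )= [ - 93,  -  70,  -  65, - 29, - 15, - 92/7,- 29/5,2/3,11/16,3,10,21,29,46, 46, 50,88.69]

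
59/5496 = 59/5496= 0.01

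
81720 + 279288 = 361008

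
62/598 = 31/299 = 0.10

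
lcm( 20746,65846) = 1514458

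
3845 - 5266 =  - 1421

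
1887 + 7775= 9662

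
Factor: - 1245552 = -2^4 * 3^1*7^1*11^1 * 337^1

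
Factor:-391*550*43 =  - 9247150 = - 2^1*5^2*11^1*17^1*23^1*43^1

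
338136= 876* 386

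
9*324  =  2916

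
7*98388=688716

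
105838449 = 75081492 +30756957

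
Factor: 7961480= 2^3 * 5^1*199037^1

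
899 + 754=1653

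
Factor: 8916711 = 3^1 * 139^1 * 21383^1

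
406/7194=203/3597 = 0.06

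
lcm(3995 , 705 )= 11985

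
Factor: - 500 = -2^2 * 5^3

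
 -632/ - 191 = 632/191=3.31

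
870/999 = 290/333=0.87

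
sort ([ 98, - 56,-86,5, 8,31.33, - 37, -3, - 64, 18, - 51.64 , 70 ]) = [ - 86, - 64, - 56,  -  51.64, - 37, - 3,5,8,18 , 31.33,70,98 ] 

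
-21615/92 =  - 21615/92 = -234.95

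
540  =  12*45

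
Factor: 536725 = 5^2 * 7^1*3067^1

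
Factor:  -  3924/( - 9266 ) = 1962/4633 = 2^1 * 3^2 * 41^( - 1) * 109^1*113^( - 1)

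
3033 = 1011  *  3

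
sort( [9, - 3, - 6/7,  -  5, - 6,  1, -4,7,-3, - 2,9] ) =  [  -  6, - 5, - 4, - 3, - 3, - 2, - 6/7 , 1, 7, 9, 9]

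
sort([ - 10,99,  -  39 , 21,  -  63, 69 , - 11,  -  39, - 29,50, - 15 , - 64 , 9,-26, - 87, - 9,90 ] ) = [ - 87,  -  64, - 63 , - 39, - 39, - 29, - 26,-15, - 11, - 10,- 9, 9 , 21, 50 , 69,90,99]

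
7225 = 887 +6338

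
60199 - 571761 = -511562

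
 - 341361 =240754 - 582115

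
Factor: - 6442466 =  - 2^1*29^1*277^1*401^1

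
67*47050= 3152350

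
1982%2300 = 1982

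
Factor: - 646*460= - 297160 = - 2^3*5^1*17^1*19^1*23^1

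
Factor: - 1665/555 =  - 3 = -3^1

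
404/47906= 202/23953 = 0.01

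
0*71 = 0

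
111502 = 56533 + 54969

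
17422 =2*8711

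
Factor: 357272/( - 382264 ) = - 17^1*37^1*673^(- 1)= - 629/673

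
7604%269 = 72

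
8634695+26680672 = 35315367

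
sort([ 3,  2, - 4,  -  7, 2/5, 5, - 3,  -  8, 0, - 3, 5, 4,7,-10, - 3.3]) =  [  -  10, - 8,  -  7, - 4, - 3.3, - 3, - 3,0, 2/5, 2,3,4,5,5, 7]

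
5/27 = 5/27 = 0.19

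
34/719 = 34/719 = 0.05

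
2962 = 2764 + 198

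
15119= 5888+9231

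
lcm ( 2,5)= 10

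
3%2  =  1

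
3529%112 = 57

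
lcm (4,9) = 36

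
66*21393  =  1411938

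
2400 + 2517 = 4917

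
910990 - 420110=490880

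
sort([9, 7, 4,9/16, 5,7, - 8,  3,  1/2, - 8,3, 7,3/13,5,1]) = [- 8 ,-8, 3/13,1/2 , 9/16, 1 , 3,3  ,  4 , 5,5 , 7,  7, 7,  9 ] 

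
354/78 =4+7/13=4.54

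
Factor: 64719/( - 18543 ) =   -  3^3*7^( - 1 ) *17^1 * 47^1*883^( - 1) = - 21573/6181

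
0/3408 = 0 = 0.00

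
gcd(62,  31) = 31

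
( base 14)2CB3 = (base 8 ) 17475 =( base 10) 7997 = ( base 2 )1111100111101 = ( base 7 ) 32213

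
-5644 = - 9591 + 3947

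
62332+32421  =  94753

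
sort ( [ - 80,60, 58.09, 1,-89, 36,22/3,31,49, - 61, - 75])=[  -  89, - 80, - 75, - 61,1,22/3,31, 36, 49,58.09 , 60 ] 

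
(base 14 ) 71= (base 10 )99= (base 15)69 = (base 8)143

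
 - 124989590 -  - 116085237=-8904353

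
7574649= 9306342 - 1731693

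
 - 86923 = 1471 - 88394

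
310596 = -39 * ( - 7964) 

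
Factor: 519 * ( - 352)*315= - 2^5*3^3*5^1 * 7^1*11^1 * 173^1 = - 57546720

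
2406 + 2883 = 5289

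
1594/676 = 797/338 =2.36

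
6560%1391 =996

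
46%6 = 4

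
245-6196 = -5951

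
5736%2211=1314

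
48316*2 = 96632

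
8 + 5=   13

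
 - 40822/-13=40822/13 = 3140.15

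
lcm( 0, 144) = 0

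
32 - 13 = 19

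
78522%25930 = 732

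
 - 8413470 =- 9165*918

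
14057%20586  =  14057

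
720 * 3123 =2248560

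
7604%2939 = 1726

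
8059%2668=55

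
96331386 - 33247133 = 63084253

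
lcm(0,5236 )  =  0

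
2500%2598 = 2500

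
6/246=1/41 =0.02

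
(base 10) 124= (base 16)7c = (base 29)48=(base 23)59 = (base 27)4g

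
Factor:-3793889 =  - 11^1*311^1*1109^1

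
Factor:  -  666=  - 2^1*3^2 * 37^1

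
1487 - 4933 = -3446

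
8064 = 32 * 252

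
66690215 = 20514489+46175726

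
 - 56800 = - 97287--40487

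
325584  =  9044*36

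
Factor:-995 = -5^1*199^1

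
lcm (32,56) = 224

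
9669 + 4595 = 14264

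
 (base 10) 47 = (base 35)1c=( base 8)57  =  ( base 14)35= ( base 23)21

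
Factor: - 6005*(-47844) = 2^2*3^3 * 5^1*443^1*1201^1 = 287303220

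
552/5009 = 552/5009  =  0.11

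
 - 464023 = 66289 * ( - 7)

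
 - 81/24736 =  - 81/24736  =  - 0.00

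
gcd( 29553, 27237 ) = 3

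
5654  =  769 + 4885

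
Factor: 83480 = 2^3*5^1  *  2087^1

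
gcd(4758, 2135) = 61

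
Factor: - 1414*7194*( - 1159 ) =2^2 * 3^1 * 7^1*11^1*19^1 * 61^1*101^1 * 109^1 = 11789714244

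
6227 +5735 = 11962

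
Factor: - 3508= - 2^2*877^1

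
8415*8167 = 68725305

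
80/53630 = 8/5363 = 0.00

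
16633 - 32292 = - 15659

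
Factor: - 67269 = -3^1*17^1 * 1319^1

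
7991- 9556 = -1565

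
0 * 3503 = 0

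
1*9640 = 9640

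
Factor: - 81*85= - 3^4 * 5^1*17^1 = -  6885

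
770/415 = 154/83 = 1.86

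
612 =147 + 465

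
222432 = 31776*7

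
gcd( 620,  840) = 20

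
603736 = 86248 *7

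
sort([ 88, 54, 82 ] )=[54,82, 88 ]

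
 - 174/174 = -1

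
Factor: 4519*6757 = 29^1*233^1*4519^1= 30534883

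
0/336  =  0 = 0.00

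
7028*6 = 42168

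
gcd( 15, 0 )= 15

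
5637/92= 61 + 25/92 = 61.27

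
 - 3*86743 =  - 260229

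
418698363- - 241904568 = 660602931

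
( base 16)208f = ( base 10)8335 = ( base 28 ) AHJ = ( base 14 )3075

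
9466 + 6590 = 16056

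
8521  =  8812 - 291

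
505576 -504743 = 833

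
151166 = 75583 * 2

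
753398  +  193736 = 947134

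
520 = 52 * 10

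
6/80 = 3/40 = 0.07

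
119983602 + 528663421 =648647023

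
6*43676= 262056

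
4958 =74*67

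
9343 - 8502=841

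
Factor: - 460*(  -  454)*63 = 13156920  =  2^3*3^2 * 5^1*7^1*23^1 * 227^1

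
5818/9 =646  +  4/9 = 646.44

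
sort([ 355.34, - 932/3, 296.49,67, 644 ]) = [ - 932/3 , 67 , 296.49,355.34,644]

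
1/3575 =1/3575=0.00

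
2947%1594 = 1353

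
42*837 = 35154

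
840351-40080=800271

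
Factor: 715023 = 3^2*53^1*1499^1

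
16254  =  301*54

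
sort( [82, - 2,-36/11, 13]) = [-36/11 , - 2,13,82]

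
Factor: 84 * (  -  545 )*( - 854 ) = 39096120 = 2^3*3^1*5^1 * 7^2*61^1 *109^1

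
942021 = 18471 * 51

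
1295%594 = 107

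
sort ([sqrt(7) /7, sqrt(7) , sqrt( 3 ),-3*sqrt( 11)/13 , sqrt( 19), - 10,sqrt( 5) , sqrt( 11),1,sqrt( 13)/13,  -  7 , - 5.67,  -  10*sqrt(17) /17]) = [- 10, - 7, - 5.67, - 10*sqrt ( 17)/17,  -  3* sqrt( 11) /13, sqrt( 13)/13, sqrt( 7)/7,1, sqrt( 3),  sqrt( 5 ),sqrt ( 7) , sqrt( 11 ), sqrt( 19 )]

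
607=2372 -1765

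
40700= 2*20350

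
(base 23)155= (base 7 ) 1615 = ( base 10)649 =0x289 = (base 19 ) 1F3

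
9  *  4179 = 37611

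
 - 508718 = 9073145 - 9581863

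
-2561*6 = - 15366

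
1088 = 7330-6242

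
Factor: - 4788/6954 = -42/61 = - 2^1*3^1*7^1*61^( - 1 )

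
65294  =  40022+25272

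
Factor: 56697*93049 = 5275599153  =  3^1*11^2*769^1*18899^1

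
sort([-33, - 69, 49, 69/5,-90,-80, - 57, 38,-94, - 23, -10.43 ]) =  [-94, - 90, - 80, - 69, - 57,-33, - 23, - 10.43,  69/5,38,49 ] 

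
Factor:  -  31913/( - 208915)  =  97/635 = 5^ (-1 )*97^1*127^ (-1 ) 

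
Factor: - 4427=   -  19^1 * 233^1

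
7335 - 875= 6460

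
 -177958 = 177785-355743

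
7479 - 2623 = 4856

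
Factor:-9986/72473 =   -  2^1 * 23^( - 2 )*137^( - 1 )*4993^1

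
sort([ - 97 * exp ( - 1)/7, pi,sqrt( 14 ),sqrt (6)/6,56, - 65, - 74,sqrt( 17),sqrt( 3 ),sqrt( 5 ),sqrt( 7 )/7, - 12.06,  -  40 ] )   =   [-74, - 65,-40, - 12.06, - 97*exp( - 1 ) /7,sqrt ( 7 ) /7,sqrt(6 )/6,sqrt(3 ),sqrt(5),pi,sqrt( 14),sqrt(17 ),56]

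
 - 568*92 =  - 52256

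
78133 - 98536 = -20403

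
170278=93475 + 76803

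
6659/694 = 9 +413/694 = 9.60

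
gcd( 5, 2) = 1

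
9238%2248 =246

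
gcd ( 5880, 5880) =5880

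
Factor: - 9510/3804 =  - 5/2 = -  2^( - 1)*5^1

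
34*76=2584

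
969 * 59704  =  57853176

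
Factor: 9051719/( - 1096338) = -2^( - 1)*3^( - 1)*19^( - 1)*23^2*59^(-1 )*71^1* 163^ (- 1)*241^1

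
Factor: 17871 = 3^1*7^1*23^1*37^1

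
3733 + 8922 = 12655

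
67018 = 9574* 7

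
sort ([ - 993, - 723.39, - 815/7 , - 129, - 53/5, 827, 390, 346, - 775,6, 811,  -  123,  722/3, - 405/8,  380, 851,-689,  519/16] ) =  [ - 993, - 775, - 723.39,- 689, - 129, - 123, - 815/7, - 405/8,-53/5,6,  519/16,  722/3, 346 , 380 , 390, 811,827,851]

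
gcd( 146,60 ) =2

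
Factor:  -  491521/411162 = - 2^(- 1) * 3^( - 1 )*139^ ( - 1)*997^1 = -997/834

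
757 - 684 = 73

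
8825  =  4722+4103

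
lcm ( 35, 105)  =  105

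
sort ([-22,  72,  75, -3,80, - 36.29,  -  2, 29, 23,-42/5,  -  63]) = [ - 63,- 36.29, - 22, - 42/5 ,-3,-2, 23 , 29  ,  72, 75, 80] 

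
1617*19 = 30723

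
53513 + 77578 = 131091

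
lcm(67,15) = 1005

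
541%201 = 139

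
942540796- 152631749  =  789909047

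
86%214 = 86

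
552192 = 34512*16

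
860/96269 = 860/96269  =  0.01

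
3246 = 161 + 3085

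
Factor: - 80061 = -3^1*26687^1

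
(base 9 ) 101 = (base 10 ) 82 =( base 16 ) 52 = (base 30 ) 2M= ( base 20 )42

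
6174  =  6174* 1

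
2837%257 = 10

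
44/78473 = 44/78473 = 0.00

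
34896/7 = 34896/7 = 4985.14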